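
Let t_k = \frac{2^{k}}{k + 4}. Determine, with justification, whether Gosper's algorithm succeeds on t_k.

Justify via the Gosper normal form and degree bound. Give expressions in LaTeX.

No — negative degree bound, so no certificate f.

The ratio is 2*(k + 4)/(k + 5).
So A=2*k + 8 and B=k + 5, with C=1.
Need (2*k + 8)·f(k+1) − (k + 4)·f(k) = 1.
deg f ≤ -1 (via 1,1,0).
d = -1 < 0 ⇒ no nonzero polynomial f; not summable.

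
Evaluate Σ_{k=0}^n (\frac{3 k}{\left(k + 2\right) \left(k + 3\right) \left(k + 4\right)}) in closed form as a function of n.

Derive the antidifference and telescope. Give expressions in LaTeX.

S(n) = \frac{n \left(n + 1\right)}{2 \left(n^{2} + 7 n + 12\right)}

r(k) = (k + 1)*(k + 2)/(k*(k + 5)) after simplifying.
Normal form (A,B,C) = (k + 2, k + 5, k).
Need (k + 2)·f(k+1) − (k + 4)·f(k) = k.
d = 2 from the (1,1,1) case.
Coefficient equations give f(k) = k*(k - 1)/6.
So s_k = (B(k−1)f/C)·t_k = ((k - 1)*(k + 4)/6)·t_k = k*(k - 1)/(2*(k + 2)*(k + 3)).
Check: Δs_k = 3*k/(k**3 + 9*k**2 + 26*k + 24). ✓
s_(n+1) = n*(n + 1)/(2*(n**2 + 7*n + 12)) and s_(0) = 0, so S(n) = n*(n + 1)/(2*(n**2 + 7*n + 12)).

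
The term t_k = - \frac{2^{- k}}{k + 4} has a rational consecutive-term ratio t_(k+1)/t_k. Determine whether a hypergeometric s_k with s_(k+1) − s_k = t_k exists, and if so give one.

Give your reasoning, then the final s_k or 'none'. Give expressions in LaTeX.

r(k) = (k + 4)/(2*(k + 5)) after simplifying.
Factor: A=k/2 + 2; B=k + 5; C=1.
Key eq: (k/2 + 2)·f(k+1) = (k + 4)·f(k) + (1).
d = -1 from the (1,1,0) case.
Negative degree bound (-1): no f exists, t_k not Gosper-summable.

none (Gosper's algorithm certifies no s_k)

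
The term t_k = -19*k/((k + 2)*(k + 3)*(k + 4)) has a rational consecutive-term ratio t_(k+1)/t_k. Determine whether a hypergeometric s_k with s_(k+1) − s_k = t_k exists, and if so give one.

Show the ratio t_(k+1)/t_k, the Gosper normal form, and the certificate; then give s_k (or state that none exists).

Ratio r(k) = (k + 1)*(k + 2)/(k*(k + 5)).
Take A(k)=k + 2, B(k)=k + 5, C(k)=k.
Key eq: (k + 2)·f(k+1) = (k + 4)·f(k) + (k).
deg f ≤ 2 (via 1,1,1).
Solve for f: f(k) = k*(k - 1)/6 (degree 2 ≤ 2).
Then R = B(k−1)f/C = (k - 1)*(k + 4)/6, so s_k = R(k)·t_k = 19*k*(1 - k)/(6*(k + 2)*(k + 3)).
Δs = -19*k/(k**3 + 9*k**2 + 26*k + 24), as required.

s_k = 19*k*(1 - k)/(6*(k + 2)*(k + 3))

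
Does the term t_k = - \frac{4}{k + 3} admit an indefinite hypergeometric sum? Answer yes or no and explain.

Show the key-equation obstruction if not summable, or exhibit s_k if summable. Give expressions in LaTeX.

r(k) = (k + 3)/(k + 4) after simplifying.
A = k + 3, B = k + 4, C = 1.
Solve (k + 3)·f(k+1) − (k + 3)·f(k) = 1.
deg f ≤ 0 (via 1,1,0).
Generic f = c0 gives residual -1; -1 = 0 cannot hold, so t_k is not Gosper-summable.

No. Not Gosper-summable.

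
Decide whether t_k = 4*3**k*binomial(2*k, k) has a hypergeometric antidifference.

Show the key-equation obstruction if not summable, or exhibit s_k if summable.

r(k) = 6*(2*k + 1)/(k + 1) after simplifying.
Normal form (A,B,C) = (12*k + 6, k + 1, 1).
Set up (12*k + 6)·f(k+1) − (k)·f(k) − (1) = 0.
d = -1 from the (1,1,0) case.
d = -1 < 0 ⇒ no nonzero polynomial f; not summable.

No — key equation has no polynomial f.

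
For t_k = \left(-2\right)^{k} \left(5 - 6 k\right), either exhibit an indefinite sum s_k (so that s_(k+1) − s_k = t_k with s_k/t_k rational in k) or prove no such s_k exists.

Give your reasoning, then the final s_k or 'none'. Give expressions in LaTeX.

s_k = \left(-2\right)^{k} \left(2 k - 3\right)

t_(k+1)/t_k = 2*(-6*k - 1)/(6*k - 5).
Normal form (A,B,C) = (-2, 1, k - 5/6).
f must satisfy (-2)·f(k+1) − (1)·f(k) = k - 5/6.
Bound: deg f ≤ 1.
Solving with deg f ≤ 1: f(k) = -(2*k - 3)/6.
Then R = B(k−1)f/C = -(2*k - 3)/(6*k - 5), so s_k = R(k)·t_k = (-2)**k*(2*k - 3).
Check: Δs_k = (-2)**k*(5 - 6*k). ✓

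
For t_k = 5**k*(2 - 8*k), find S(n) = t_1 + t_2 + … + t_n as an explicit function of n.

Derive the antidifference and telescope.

S(n) = -10*5**n*n + 5*5**n - 5

r(k) = 5*(4*k + 3)/(4*k - 1) after simplifying.
Factor: A=5; B=1; C=k - 1/4.
f must satisfy (5)·f(k+1) − (1)·f(k) = k - 1/4.
d = 1 from the (0,0,1) case.
A polynomial solution: f(k) = (2*k - 3)/8.
So s_k = (B(k−1)f/C)·t_k = ((2*k - 3)/(2*(4*k - 1)))·t_k = 5**k*(3 - 2*k).
s_(k+1) − s_k = 5**k*(2 - 8*k) = t_k.
Telescope: S(n) = s_(n+1) − s_(1) = 5**(n + 1)*(1 - 2*n) − (5) = -10*5**n*n + 5*5**n - 5.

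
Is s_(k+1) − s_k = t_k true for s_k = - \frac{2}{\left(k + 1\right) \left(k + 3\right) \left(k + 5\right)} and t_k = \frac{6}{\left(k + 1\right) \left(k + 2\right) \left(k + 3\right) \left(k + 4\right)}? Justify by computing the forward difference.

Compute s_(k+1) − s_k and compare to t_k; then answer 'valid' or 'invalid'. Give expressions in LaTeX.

s_(k+1) = -2/((k + 2)*(k + 4)*(k + 6))
s_(k+1) − s_k = 6*(k**2 + 7*k + 11)/(k**6 + 21*k**5 + 175*k**4 + 735*k**3 + 1624*k**2 + 1764*k + 720)
(s_(k+1) − s_k) − t_k = 6*(-4*k - 19)/(k**6 + 21*k**5 + 175*k**4 + 735*k**3 + 1624*k**2 + 1764*k + 720)

Invalid: residual \frac{6 \left(- 4 k - 19\right)}{k^{6} + 21 k^{5} + 175 k^{4} + 735 k^{3} + 1624 k^{2} + 1764 k + 720} ≠ 0.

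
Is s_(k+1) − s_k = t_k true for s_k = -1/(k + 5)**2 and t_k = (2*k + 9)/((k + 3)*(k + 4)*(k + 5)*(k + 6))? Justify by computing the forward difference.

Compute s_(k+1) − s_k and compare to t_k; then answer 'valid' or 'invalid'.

Invalid: residual 2*(-3*k**2 - 29*k - 69)/(k**6 + 29*k**5 + 347*k**4 + 2191*k**3 + 7692*k**2 + 14220*k + 10800) ≠ 0.

s_(k+1) = -1/(k + 6)**2
s_(k+1) − s_k = -1/(k + 6)**2 + (k + 5)**(-2)
(s_(k+1) − s_k) − t_k = 2*(-3*k**2 - 29*k - 69)/(k**6 + 29*k**5 + 347*k**4 + 2191*k**3 + 7692*k**2 + 14220*k + 10800)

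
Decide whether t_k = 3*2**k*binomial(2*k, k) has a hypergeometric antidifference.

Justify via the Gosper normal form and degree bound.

The ratio is 4*(2*k + 1)/(k + 1).
Normal form (A,B,C) = (8*k + 4, k + 1, 1).
Need (8*k + 4)·f(k+1) − (k)·f(k) = 1.
Degrees (1,1,0) ⇒ d ≤ -1.
d = -1 < 0 ⇒ no nonzero polynomial f; not summable.

No — key equation has no polynomial f.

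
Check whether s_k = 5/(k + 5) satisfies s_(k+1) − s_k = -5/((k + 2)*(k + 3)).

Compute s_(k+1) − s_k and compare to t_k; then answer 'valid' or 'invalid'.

s_(k+1) = 5/(k + 6)
s_(k+1) − s_k = -5/((k + 5)*(k + 6))
(s_(k+1) − s_k) − t_k = 30*(k + 4)/(k**4 + 16*k**3 + 91*k**2 + 216*k + 180)

Invalid: residual 30*(k + 4)/(k**4 + 16*k**3 + 91*k**2 + 216*k + 180) ≠ 0.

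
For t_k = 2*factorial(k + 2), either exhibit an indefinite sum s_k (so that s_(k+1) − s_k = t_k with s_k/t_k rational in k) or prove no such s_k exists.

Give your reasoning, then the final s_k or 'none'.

none (Gosper's algorithm certifies no s_k)

t_(k+1)/t_k = k + 3.
Take A(k)=k + 3, B(k)=1, C(k)=1.
Key eq: (k + 3)·f(k+1) = (1)·f(k) + (1).
Degrees (1,0,0) ⇒ d ≤ -1.
Negative degree bound (-1): no f exists, t_k not Gosper-summable.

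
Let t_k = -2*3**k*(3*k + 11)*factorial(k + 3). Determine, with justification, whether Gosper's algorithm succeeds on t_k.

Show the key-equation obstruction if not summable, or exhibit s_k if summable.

Ratio r(k) = 3*(k + 4)*(3*k + 14)/(3*k + 11).
Factor: A=3*k + 12; B=1; C=k + 11/3.
Set up (3*k + 12)·f(k+1) − (1)·f(k) − (k + 11/3) = 0.
Degrees (1,0,1) ⇒ d ≤ 0.
Solving with deg f ≤ 0: f(k) = 1/3.
Certificate R = B(k−1)f/C = 1/(3*k + 11) gives s_k = -2*3**k*factorial(k + 3).
Δs = -2*3**k*(3*k + 11)*factorial(k + 3), as required.

Yes. s_k = -2*3**k*factorial(k + 3).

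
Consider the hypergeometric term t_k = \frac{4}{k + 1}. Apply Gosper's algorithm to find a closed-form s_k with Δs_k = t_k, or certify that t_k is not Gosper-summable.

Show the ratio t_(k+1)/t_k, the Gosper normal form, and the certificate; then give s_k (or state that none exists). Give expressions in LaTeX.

t_(k+1)/t_k = (k + 1)/(k + 2).
A = k + 1, B = k + 2, C = 1.
f must satisfy (k + 1)·f(k+1) − (k + 1)·f(k) = 1.
deg f ≤ 0 (via 1,1,0).
Put f(k) = c0: A·f(k+1) − B(k−1)·f(k) − C = -1; need -1 = 0 — inconsistent ⇒ no f, not summable.

none (Gosper's algorithm certifies no s_k)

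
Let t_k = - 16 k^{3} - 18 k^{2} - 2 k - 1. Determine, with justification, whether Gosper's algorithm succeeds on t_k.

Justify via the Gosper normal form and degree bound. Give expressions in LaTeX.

Yes. s_k = k \left(- 4 k^{3} + 2 k^{2} + 4 k - 3\right).

Ratio r(k) = (16*k**3 + 66*k**2 + 86*k + 37)/(16*k**3 + 18*k**2 + 2*k + 1).
Factor: A=1; B=1; C=k**3 + 9*k**2/8 + k/8 + 1/16.
f must satisfy (1)·f(k+1) − (1)·f(k) = k**3 + 9*k**2/8 + k/8 + 1/16.
d = 4 from the (0,0,3) case.
Solving with deg f ≤ 4: f(k) = k*(4*k**3 - 2*k**2 - 4*k + 3)/16.
R(k) = B(k−1)·f(k)/C(k) = k*(4*k**3 - 2*k**2 - 4*k + 3)/(16*k**3 + 18*k**2 + 2*k + 1); s_k = R·t_k = k*(-4*k**3 + 2*k**2 + 4*k - 3).
s_(k+1) − s_k = -16*k**3 - 18*k**2 - 2*k - 1 = t_k.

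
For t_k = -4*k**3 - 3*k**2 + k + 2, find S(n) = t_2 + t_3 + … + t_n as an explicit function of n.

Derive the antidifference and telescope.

t_(k+1)/t_k = (4*k**3 + 15*k**2 + 17*k + 4)/(4*k**3 + 3*k**2 - k - 2).
So A=1 and B=1, with C=k**3 + 3*k**2/4 - k/4 - 1/2.
f must satisfy (1)·f(k+1) − (1)·f(k) = k**3 + 3*k**2/4 - k/4 - 1/2.
Degrees (0,0,3) ⇒ d ≤ 4.
Match coefficients ⇒ f(k) = k*(k**3 - k**2 - k - 1)/4.
R(k) = B(k−1)·f(k)/C(k) = k*(k**3 - k**2 - k - 1)/(4*k**3 + 3*k**2 - k - 2); s_k = R·t_k = k*(-k**3 + k**2 + k + 1).
Δs = -4*k**3 - 3*k**2 + k + 2, as required.
s_(n+1) = -n**4 - 3*n**3 - 2*n**2 + 2*n + 2 and s_(2) = -2, so S(n) = -n**4 - 3*n**3 - 2*n**2 + 2*n + 4.

S(n) = -n**4 - 3*n**3 - 2*n**2 + 2*n + 4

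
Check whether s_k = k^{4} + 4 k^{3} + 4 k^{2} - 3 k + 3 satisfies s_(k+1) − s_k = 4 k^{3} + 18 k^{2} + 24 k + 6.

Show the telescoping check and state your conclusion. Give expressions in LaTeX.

Valid: the claim telescopes to t_k.

s_(k+1) = k**4 + 8*k**3 + 22*k**2 + 21*k + 9
s_(k+1) − s_k = 4*k**3 + 18*k**2 + 24*k + 6
(s_(k+1) − s_k) − t_k = 0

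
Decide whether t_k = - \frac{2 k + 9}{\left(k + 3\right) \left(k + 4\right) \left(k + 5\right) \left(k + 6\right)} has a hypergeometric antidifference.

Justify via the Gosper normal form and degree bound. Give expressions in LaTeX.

Yes. s_k = \frac{k \left(- k - 8\right)}{15 \left(k^{2} + 8 k + 15\right)}.

t_(k+1)/t_k = (k + 3)*(2*k + 11)/((k + 7)*(2*k + 9)).
Take A(k)=k + 3, B(k)=k + 7, C(k)=k + 9/2.
f must satisfy (k + 3)·f(k+1) − (k + 6)·f(k) = k + 9/2.
d = 3 from the (1,1,1) case.
A polynomial solution: f(k) = k*(k + 4)*(k + 8)/30.
Certificate R = B(k−1)f/C = k*(k + 4)*(k + 6)*(k + 8)/(15*(2*k + 9)) gives s_k = k*(-k - 8)/(15*(k**2 + 8*k + 15)).
Verify: (-2*k - 9)/(k**4 + 18*k**3 + 119*k**2 + 342*k + 360) matches t_k.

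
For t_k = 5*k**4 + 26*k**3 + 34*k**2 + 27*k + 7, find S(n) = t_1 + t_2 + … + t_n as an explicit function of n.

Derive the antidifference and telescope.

S(n) = n*(n**4 + 9*n**3 + 26*n**2 + 37*n + 26)

r(k) = (5*k**4 + 46*k**3 + 142*k**2 + 193*k + 99)/(5*k**4 + 26*k**3 + 34*k**2 + 27*k + 7) after simplifying.
Take A(k)=1, B(k)=1, C(k)=k**4 + 26*k**3/5 + 34*k**2/5 + 27*k/5 + 7/5.
Key eq: (1)·f(k+1) = (1)·f(k) + (k**4 + 26*k**3/5 + 34*k**2/5 + 27*k/5 + 7/5).
Bound: deg f ≤ 5.
Solving with deg f ≤ 5: f(k) = k*(k**4 + 4*k**3 + 3*k - 1)/5.
R(k) = B(k−1)·f(k)/C(k) = k*(k**4 + 4*k**3 + 3*k - 1)/(5*k**4 + 26*k**3 + 34*k**2 + 27*k + 7); s_k = R·t_k = k*(k**4 + 4*k**3 + 3*k - 1).
Δs = 5*k**4 + 26*k**3 + 34*k**2 + 27*k + 7, as required.
Evaluate: s_(n+1) = n**5 + 9*n**4 + 26*n**3 + 37*n**2 + 26*n + 7; subtract s_(1) = 7 ⇒ S(n) = n*(n**4 + 9*n**3 + 26*n**2 + 37*n + 26).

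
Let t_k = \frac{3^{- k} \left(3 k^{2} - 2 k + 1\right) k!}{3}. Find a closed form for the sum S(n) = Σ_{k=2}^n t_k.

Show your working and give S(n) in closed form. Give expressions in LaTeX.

Compute t_(k+1)/t_k: get (3*k**3 + 7*k**2 + 6*k + 2)/(3*(3*k**2 - 2*k + 1)).
So A=k/3 + 1/3 and B=1, with C=k**2 - 2*k/3 + 1/3.
f must satisfy (k/3 + 1/3)·f(k+1) − (1)·f(k) = k**2 - 2*k/3 + 1/3.
d = 1 from the (1,0,2) case.
Match coefficients ⇒ f(k) = 3*k + 1.
Then R = B(k−1)f/C = 3*(3*k + 1)/(3*k**2 - 2*k + 1), so s_k = R(k)·t_k = (3*k + 1)*factorial(k)/3**k.
Verify: (3*k**2 - 2*k + 1)*factorial(k)/(3*3**k) matches t_k.
Σ_(k=2)^n t_k = s_(n+1) − s_(2) = (3**(-n - 1)*(3*n + 4)*factorial(n + 1)) − (14/9), i.e. 3**(-n - 2)*(-14*3**n + 9*n**2*factorial(n) + 21*n*factorial(n) + 12*factorial(n)).

S(n) = 3^{- n - 2} \left(- 14 \cdot 3^{n} + 9 n^{2} n! + 21 n n! + 12 n!\right)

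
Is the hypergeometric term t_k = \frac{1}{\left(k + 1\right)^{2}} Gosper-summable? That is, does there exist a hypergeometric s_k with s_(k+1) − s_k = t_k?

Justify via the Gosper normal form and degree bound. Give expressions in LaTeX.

Compute t_(k+1)/t_k: get (k + 1)**2/(k + 2)**2.
Gosper form: A/B · C(k+1)/C(k) with A=k**2 + 2*k + 1, B=k**2 + 4*k + 4, C=1.
f must satisfy (k**2 + 2*k + 1)·f(k+1) − (k**2 + 2*k + 1)·f(k) = 1.
deg f ≤ 0 (via 2,2,0).
f = c0 ⇒ A·f(k+1) − B(k−1)·f(k) − C = -1. The system {-1 = 0} is inconsistent; no antidifference.

No — key equation has no polynomial f.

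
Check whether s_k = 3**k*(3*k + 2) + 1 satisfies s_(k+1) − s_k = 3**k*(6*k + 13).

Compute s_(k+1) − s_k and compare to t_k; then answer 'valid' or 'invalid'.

Valid — Δs_k = t_k.

s_(k+1) = 3**(k + 1)*(3*k + 5) + 1
s_(k+1) − s_k = 3**k*(6*k + 13)
(s_(k+1) − s_k) − t_k = 0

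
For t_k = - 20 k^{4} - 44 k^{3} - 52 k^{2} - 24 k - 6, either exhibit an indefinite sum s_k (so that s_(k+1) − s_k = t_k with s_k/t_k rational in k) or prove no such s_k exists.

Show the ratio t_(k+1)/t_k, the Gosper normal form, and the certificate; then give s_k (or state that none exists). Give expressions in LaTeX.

s_k = k \left(- 4 k^{4} - k^{3} - 2 k^{2} + 3 k - 2\right)

t_(k+1)/t_k = (10*k**4 + 62*k**3 + 152*k**2 + 170*k + 73)/(10*k**4 + 22*k**3 + 26*k**2 + 12*k + 3).
Normal form (A,B,C) = (1, 1, k**4 + 11*k**3/5 + 13*k**2/5 + 6*k/5 + 3/10).
Need (1)·f(k+1) − (1)·f(k) = k**4 + 11*k**3/5 + 13*k**2/5 + 6*k/5 + 3/10.
Degrees (0,0,4) ⇒ d ≤ 5.
Match coefficients ⇒ f(k) = k*(4*k**4 + k**3 + 2*k**2 - 3*k + 2)/20.
So s_k = (B(k−1)f/C)·t_k = (k*(4*k**4 + k**3 + 2*k**2 - 3*k + 2)/(2*(10*k**4 + 22*k**3 + 26*k**2 + 12*k + 3)))·t_k = k*(-4*k**4 - k**3 - 2*k**2 + 3*k - 2).
Check: Δs_k = -20*k**4 - 44*k**3 - 52*k**2 - 24*k - 6. ✓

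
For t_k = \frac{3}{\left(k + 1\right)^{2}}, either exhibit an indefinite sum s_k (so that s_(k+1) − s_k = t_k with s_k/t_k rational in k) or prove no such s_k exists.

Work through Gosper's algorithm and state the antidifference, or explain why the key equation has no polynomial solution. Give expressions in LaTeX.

not Gosper-summable; s_k does not exist

Compute t_(k+1)/t_k: get (k + 1)**2/(k + 2)**2.
So A=k**2 + 2*k + 1 and B=k**2 + 4*k + 4, with C=1.
Need (k**2 + 2*k + 1)·f(k+1) − (k**2 + 2*k + 1)·f(k) = 1.
deg f ≤ 0 (via 2,2,0).
Generic f = c0 gives residual -1; -1 = 0 cannot hold, so t_k is not Gosper-summable.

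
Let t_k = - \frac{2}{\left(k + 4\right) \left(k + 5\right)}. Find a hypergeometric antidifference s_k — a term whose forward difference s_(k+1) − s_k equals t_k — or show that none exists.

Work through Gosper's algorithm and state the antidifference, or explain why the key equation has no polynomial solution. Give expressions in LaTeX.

s_k = - \frac{k}{2 k + 8}

Compute t_(k+1)/t_k: get (k + 4)/(k + 6).
A = k + 4, B = k + 6, C = 1.
Solve (k + 4)·f(k+1) − (k + 5)·f(k) = 1.
From deg A=1, deg B=1, deg C=0: d=1.
Solve for f: f(k) = k/4 (degree 1 ≤ 1).
Then R = B(k−1)f/C = k*(k + 5)/4, so s_k = R(k)·t_k = -k/(2*k + 8).
Check: Δs_k = -2/(k**2 + 9*k + 20). ✓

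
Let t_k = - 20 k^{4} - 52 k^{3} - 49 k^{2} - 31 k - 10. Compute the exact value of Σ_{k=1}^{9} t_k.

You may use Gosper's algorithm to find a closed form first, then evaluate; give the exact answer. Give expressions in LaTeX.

r(k) = (20*k**4 + 132*k**3 + 325*k**2 + 365*k + 162)/(20*k**4 + 52*k**3 + 49*k**2 + 31*k + 10) after simplifying.
A = 1, B = 1, C = k**4 + 13*k**3/5 + 49*k**2/20 + 31*k/20 + 1/2.
Need (1)·f(k+1) − (1)·f(k) = k**4 + 13*k**3/5 + 49*k**2/20 + 31*k/20 + 1/2.
From deg A=0, deg B=0, deg C=4: d=5.
Solving with deg f ≤ 5: f(k) = k*(4*k**4 + 3*k**3 - 3*k**2 + 4*k + 2)/20.
R(k) = B(k−1)·f(k)/C(k) = k*(4*k**4 + 3*k**3 - 3*k**2 + 4*k + 2)/(20*k**4 + 52*k**3 + 49*k**2 + 31*k + 10); s_k = R·t_k = k*(-4*k**4 - 3*k**3 + 3*k**2 - 4*k - 2).
Check: Δs_k = -20*k**4 - 52*k**3 - 49*k**2 - 31*k - 10. ✓
Telescoping: Σ = s_(10) − s_(1) = -427420 − (-10) = -427410.

Σ = -427410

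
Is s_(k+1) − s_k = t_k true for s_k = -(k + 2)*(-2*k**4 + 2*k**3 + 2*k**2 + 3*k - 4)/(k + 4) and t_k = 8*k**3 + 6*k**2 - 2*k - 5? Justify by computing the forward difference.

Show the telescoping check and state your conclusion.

s_(k+1) = (2*k**5 + 12*k**4 + 22*k**3 + 7*k**2 - 16*k - 3)/(k + 5)
s_(k+1) − s_k = (8*k**5 + 66*k**4 + 132*k**3 + 49*k**2 - 65*k - 52)/(k**2 + 9*k + 20)
(s_(k+1) − s_k) − t_k = 4*(-3*k**4 - 20*k**3 - 12*k**2 + 5*k + 12)/(k**2 + 9*k + 20)

Invalid: residual 4*(-3*k**4 - 20*k**3 - 12*k**2 + 5*k + 12)/(k**2 + 9*k + 20) ≠ 0.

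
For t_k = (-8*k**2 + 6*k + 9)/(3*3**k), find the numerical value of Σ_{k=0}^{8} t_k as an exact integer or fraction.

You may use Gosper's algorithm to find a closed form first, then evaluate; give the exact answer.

t_(k+1)/t_k = (8*k**2 + 10*k - 7)/(3*(8*k**2 - 6*k - 9)).
A = 1/3, B = 1, C = k**2 - 3*k/4 - 9/8.
f must satisfy (1/3)·f(k+1) − (1)·f(k) = k**2 - 3*k/4 - 9/8.
deg f ≤ 2 (via 0,0,2).
Solve for f: f(k) = -3*(4*k**2 + k - 2)/8 (degree 2 ≤ 2).
Then R = B(k−1)f/C = -3*(4*k**2 + k - 2)/((2*k - 3)*(4*k + 3)), so s_k = R(k)·t_k = (4*k**2 + k - 2)/3**k.
Δs = (-8*k**2 + 6*k + 9)/(3*3**k), as required.
Telescoping: Σ = s_(9) − s_(0) = 331/19683 − (-2) = 39697/19683.

Σ = 39697/19683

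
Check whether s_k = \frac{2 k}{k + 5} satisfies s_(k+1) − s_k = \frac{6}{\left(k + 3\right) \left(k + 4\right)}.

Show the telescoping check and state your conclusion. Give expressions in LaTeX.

s_(k+1) = 2*(k + 1)/(k + 6)
s_(k+1) − s_k = 10/(k**2 + 11*k + 30)
(s_(k+1) − s_k) − t_k = 4*(k**2 + k - 15)/(k**4 + 18*k**3 + 119*k**2 + 342*k + 360)

Invalid: residual \frac{4 \left(k^{2} + k - 15\right)}{k^{4} + 18 k^{3} + 119 k^{2} + 342 k + 360} ≠ 0.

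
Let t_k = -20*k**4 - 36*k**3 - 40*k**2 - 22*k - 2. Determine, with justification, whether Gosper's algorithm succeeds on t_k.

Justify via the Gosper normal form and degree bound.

Compute t_(k+1)/t_k: get (10*k**4 + 58*k**3 + 134*k**2 + 145*k + 60)/(10*k**4 + 18*k**3 + 20*k**2 + 11*k + 1).
Gosper form: A/B · C(k+1)/C(k) with A=1, B=1, C=k**4 + 9*k**3/5 + 2*k**2 + 11*k/10 + 1/10.
f must satisfy (1)·f(k+1) − (1)·f(k) = k**4 + 9*k**3/5 + 2*k**2 + 11*k/10 + 1/10.
deg f ≤ 5 (via 0,0,4).
Solving with deg f ≤ 5: f(k) = k*(4*k**4 - k**3 + 2*k**2 - 3)/20.
Then R = B(k−1)f/C = k*(4*k**4 - k**3 + 2*k**2 - 3)/(2*(10*k**4 + 18*k**3 + 20*k**2 + 11*k + 1)), so s_k = R(k)·t_k = k*(-4*k**4 + k**3 - 2*k**2 + 3).
Check: Δs_k = -20*k**4 - 36*k**3 - 40*k**2 - 22*k - 2. ✓

Yes. s_k = k*(-4*k**4 + k**3 - 2*k**2 + 3).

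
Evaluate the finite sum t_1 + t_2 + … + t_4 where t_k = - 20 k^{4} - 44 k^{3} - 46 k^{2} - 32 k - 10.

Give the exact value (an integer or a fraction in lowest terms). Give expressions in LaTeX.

r(k) = (10*k**4 + 62*k**3 + 149*k**2 + 168*k + 76)/(10*k**4 + 22*k**3 + 23*k**2 + 16*k + 5) after simplifying.
Normal form (A,B,C) = (1, 1, k**4 + 11*k**3/5 + 23*k**2/10 + 8*k/5 + 1/2).
Set up (1)·f(k+1) − (1)·f(k) − (k**4 + 11*k**3/5 + 23*k**2/10 + 8*k/5 + 1/2) = 0.
Degrees (0,0,4) ⇒ d ≤ 5.
A polynomial solution: f(k) = k*(k + 1)*(4*k + 1)*(k**2 - k + 1)/20.
R(k) = B(k−1)·f(k)/C(k) = k*(4*k + 1)*(k**2 - k + 1)/(2*(10*k**3 + 12*k**2 + 11*k + 5)); s_k = R·t_k = k*(-4*k**4 - k**3 - 4*k - 1).
s_(k+1) − s_k = -20*k**4 - 44*k**3 - 46*k**2 - 32*k - 10 = t_k.
Evaluate s at k=5 and k=1: -13230 and -10; difference -13220.

Σ = -13220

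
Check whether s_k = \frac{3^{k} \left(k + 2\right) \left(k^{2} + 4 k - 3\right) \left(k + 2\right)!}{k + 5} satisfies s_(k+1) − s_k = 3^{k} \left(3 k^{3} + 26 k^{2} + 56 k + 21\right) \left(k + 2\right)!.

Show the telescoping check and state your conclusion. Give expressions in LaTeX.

s_(k+1) = 3**(k + 1)*(k + 3)*(k**2 + 6*k + 2)*factorial(k + 3)/(k + 6)
s_(k+1) − s_k = 3**k*(3*k**5 + 50*k**4 + 309*k**3 + 862*k**2 + 1020*k + 306)*factorial(k + 2)/((k + 5)*(k + 6))
(s_(k+1) − s_k) − t_k = -3**(k + 1)*(3*k**4 + 41*k**3 + 185*k**2 + 297*k + 108)*factorial(k + 2)/((k + 5)*(k + 6))

Invalid: residual - \frac{3^{k + 1} \left(3 k^{4} + 41 k^{3} + 185 k^{2} + 297 k + 108\right) \left(k + 2\right)!}{\left(k + 5\right) \left(k + 6\right)} ≠ 0.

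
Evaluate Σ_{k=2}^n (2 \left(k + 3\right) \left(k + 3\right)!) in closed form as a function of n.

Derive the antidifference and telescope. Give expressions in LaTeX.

S(n) = 2 \left(n + 4\right)! - 240

r(k) = (k + 4)**2/(k + 3) after simplifying.
Factor: A=k + 4; B=1; C=k + 3.
Solve (k + 4)·f(k+1) − (1)·f(k) = k + 3.
Degrees (1,0,1) ⇒ d ≤ 0.
Coefficient equations give f(k) = 1.
So s_k = (B(k−1)f/C)·t_k = (1/(k + 3))·t_k = 2*factorial(k + 3).
Verify: 2*(k + 3)*factorial(k + 3) matches t_k.
Telescope: S(n) = s_(n+1) − s_(2) = 2*factorial(n + 4) − (240) = 2*factorial(n + 4) - 240.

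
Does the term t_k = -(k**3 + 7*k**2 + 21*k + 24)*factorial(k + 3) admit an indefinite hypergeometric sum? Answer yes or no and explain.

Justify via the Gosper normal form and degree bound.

Yes. s_k = -(k**2 + 2*k + 4)*factorial(k + 3).

Step 1: r(k) = (k**4 + 14*k**3 + 78*k**2 + 205*k + 212)/(k**3 + 7*k**2 + 21*k + 24).
Gosper form: A/B · C(k+1)/C(k) with A=k + 4, B=1, C=k**3 + 7*k**2 + 21*k + 24.
f must satisfy (k + 4)·f(k+1) − (1)·f(k) = k**3 + 7*k**2 + 21*k + 24.
Degrees (1,0,3) ⇒ d ≤ 2.
Match coefficients ⇒ f(k) = k**2 + 2*k + 4.
Certificate R = B(k−1)f/C = (k**2 + 2*k + 4)/(k**3 + 7*k**2 + 21*k + 24) gives s_k = -(k**2 + 2*k + 4)*factorial(k + 3).
Verify: -(k**3 + 7*k**2 + 21*k + 24)*factorial(k + 3) matches t_k.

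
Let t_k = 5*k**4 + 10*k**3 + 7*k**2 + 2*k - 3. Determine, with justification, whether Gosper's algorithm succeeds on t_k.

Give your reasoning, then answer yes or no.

r(k) = (5*k**4 + 30*k**3 + 67*k**2 + 66*k + 21)/(5*k**4 + 10*k**3 + 7*k**2 + 2*k - 3) after simplifying.
Normal form (A,B,C) = (1, 1, k**4 + 2*k**3 + 7*k**2/5 + 2*k/5 - 3/5).
f must satisfy (1)·f(k+1) − (1)·f(k) = k**4 + 2*k**3 + 7*k**2/5 + 2*k/5 - 3/5.
From deg A=0, deg B=0, deg C=4: d=5.
A polynomial solution: f(k) = k*(k**4 - k**2 - 3)/5.
R(k) = B(k−1)·f(k)/C(k) = k*(k**4 - k**2 - 3)/((k**2 + k + 1)*(5*k**2 + 5*k - 3)); s_k = R·t_k = k*(k**4 - k**2 - 3).
s_(k+1) − s_k = 5*k**4 + 10*k**3 + 7*k**2 + 2*k - 3 = t_k.

Yes. s_k = k*(k**4 - k**2 - 3).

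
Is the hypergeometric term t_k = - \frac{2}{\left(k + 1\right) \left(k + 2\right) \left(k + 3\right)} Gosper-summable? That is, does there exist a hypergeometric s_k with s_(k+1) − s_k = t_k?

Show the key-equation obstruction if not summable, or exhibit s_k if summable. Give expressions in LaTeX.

Yes. s_k = \frac{k \left(- k - 3\right)}{2 \left(k + 1\right) \left(k + 2\right)}.

Step 1: r(k) = (k + 1)/(k + 4).
Take A(k)=k + 1, B(k)=k + 4, C(k)=1.
Key eq: (k + 1)·f(k+1) = (k + 3)·f(k) + (1).
deg f ≤ 2 (via 1,1,0).
Match coefficients ⇒ f(k) = k*(k + 3)/4.
Get s_k = R·t_k = k*(-k - 3)/(2*(k + 1)*(k + 2)) with R(k) = B(k−1)f(k)/C(k) = k*(k + 3)**2/4.
Check: Δs_k = -2/(k**3 + 6*k**2 + 11*k + 6). ✓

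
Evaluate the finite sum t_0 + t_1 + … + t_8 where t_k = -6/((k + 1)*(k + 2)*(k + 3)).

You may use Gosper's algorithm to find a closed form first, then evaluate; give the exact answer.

Ratio r(k) = (k + 1)/(k + 4).
Normal form (A,B,C) = (k + 1, k + 4, 1).
Solve (k + 1)·f(k+1) − (k + 3)·f(k) = 1.
From deg A=1, deg B=1, deg C=0: d=2.
Solve for f: f(k) = k*(k + 3)/4 (degree 2 ≤ 2).
So s_k = (B(k−1)f/C)·t_k = (k*(k + 3)**2/4)·t_k = 3*k*(-k - 3)/(2*(k + 1)*(k + 2)).
Δs = -6/(k**3 + 6*k**2 + 11*k + 6), as required.
Telescoping: Σ = s_(9) − s_(0) = -81/55 − (0) = -81/55.

Σ = -81/55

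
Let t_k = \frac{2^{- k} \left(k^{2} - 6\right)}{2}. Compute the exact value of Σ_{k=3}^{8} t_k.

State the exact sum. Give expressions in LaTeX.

Σ = 21/16

t_(k+1)/t_k = ((k + 1)**2 - 6)/(2*(k**2 - 6)).
Gosper form: A/B · C(k+1)/C(k) with A=1/2, B=1, C=k**2 - 6.
Need (1/2)·f(k+1) − (1)·f(k) = k**2 - 6.
d = 2 from the (0,0,2) case.
Coefficient equations give f(k) = -2*(k - 1)*(k + 3).
R(k) = B(k−1)·f(k)/C(k) = -2*(k - 1)*(k + 3)/(k**2 - 6); s_k = R·t_k = (-k**2 - 2*k + 3)/2**k.
Δs = (k**2 - 6)/(2*2**k), as required.
Evaluate s at k=9 and k=3: -3/16 and -3/2; difference 21/16.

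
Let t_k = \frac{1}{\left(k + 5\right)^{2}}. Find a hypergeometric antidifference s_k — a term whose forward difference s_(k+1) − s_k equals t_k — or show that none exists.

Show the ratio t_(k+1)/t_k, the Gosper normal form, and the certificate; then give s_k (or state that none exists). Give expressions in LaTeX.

not Gosper-summable; s_k does not exist

Ratio r(k) = (k + 5)**2/(k + 6)**2.
Gosper form: A/B · C(k+1)/C(k) with A=k**2 + 10*k + 25, B=k**2 + 12*k + 36, C=1.
Set up (k**2 + 10*k + 25)·f(k+1) − (k**2 + 10*k + 25)·f(k) − (1) = 0.
From deg A=2, deg B=2, deg C=0: d=0.
Write f(k) = c0. Then LHS − RHS = -1, requiring -1 = 0: contradictory. No certificate.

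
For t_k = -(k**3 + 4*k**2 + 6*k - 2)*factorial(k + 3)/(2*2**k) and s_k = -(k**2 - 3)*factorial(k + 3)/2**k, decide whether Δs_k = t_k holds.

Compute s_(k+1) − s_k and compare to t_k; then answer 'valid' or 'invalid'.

Valid: the claim telescopes to t_k.

s_(k+1) = -(k**2 + 2*k - 2)*factorial(k + 4)/(2*2**k)
s_(k+1) − s_k = -(k**3 + 4*k**2 + 6*k - 2)*factorial(k + 3)/(2*2**k)
(s_(k+1) − s_k) − t_k = 0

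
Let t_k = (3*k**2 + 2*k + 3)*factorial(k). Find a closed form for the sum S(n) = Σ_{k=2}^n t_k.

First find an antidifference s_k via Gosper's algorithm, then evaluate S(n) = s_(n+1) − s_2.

S(n) = 3*n**2*factorial(n) + 5*n*factorial(n) + 2*factorial(n) - 10

Compute t_(k+1)/t_k: get (k + 1)*(2*k + 3*(k + 1)**2 + 5)/(3*k**2 + 2*k + 3).
A = k + 1, B = 1, C = k**2 + 2*k/3 + 1.
Key eq: (k + 1)·f(k+1) = (1)·f(k) + (k**2 + 2*k/3 + 1).
Bound: deg f ≤ 1.
A polynomial solution: f(k) = (3*k - 1)/3.
So s_k = (B(k−1)f/C)·t_k = ((3*k - 1)/(3*k**2 + 2*k + 3))·t_k = (3*k - 1)*factorial(k).
s_(k+1) − s_k = (3*k**2 + 2*k + 3)*factorial(k) = t_k.
s_(n+1) = (3*n + 2)*factorial(n + 1) and s_(2) = 10, so S(n) = 3*n**2*factorial(n) + 5*n*factorial(n) + 2*factorial(n) - 10.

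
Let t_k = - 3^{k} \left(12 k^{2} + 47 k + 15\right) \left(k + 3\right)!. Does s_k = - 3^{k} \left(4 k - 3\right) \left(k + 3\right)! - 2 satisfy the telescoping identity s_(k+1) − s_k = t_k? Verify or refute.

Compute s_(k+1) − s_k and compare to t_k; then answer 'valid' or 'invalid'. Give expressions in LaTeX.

s_(k+1) = -3**(k + 1)*(4*k + 1)*factorial(k + 4) - 2
s_(k+1) − s_k = -3**k*(12*k**2 + 47*k + 15)*factorial(k + 3)
(s_(k+1) − s_k) − t_k = 0

Valid — Δs_k = t_k.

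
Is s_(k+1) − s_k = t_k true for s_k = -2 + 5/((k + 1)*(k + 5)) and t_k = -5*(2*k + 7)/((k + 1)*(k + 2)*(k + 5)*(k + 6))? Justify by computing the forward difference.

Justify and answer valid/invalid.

valid; difference matches t_k

s_(k+1) = -2 + 5/((k + 2)*(k + 6))
s_(k+1) − s_k = 5*(-2*k - 7)/(k**4 + 14*k**3 + 65*k**2 + 112*k + 60)
(s_(k+1) − s_k) − t_k = 0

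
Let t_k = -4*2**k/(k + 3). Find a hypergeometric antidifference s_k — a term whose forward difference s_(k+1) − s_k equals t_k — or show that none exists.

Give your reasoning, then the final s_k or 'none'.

Ratio r(k) = 2*(k + 3)/(k + 4).
Gosper form: A/B · C(k+1)/C(k) with A=2*k + 6, B=k + 4, C=1.
Need (2*k + 6)·f(k+1) − (k + 3)·f(k) = 1.
From deg A=1, deg B=1, deg C=0: d=-1.
Bound -1 < 0, so the key equation has no polynomial solution.

none — t_k is not Gosper-summable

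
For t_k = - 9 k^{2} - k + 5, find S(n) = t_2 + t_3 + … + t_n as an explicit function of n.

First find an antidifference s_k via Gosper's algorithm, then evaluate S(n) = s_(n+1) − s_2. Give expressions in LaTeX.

t_(k+1)/t_k = (k + 9*(k + 1)**2 - 4)/(9*k**2 + k - 5).
Normal form (A,B,C) = (1, 1, k**2 + k/9 - 5/9).
f must satisfy (1)·f(k+1) − (1)·f(k) = k**2 + k/9 - 5/9.
From deg A=0, deg B=0, deg C=2: d=3.
Solving with deg f ≤ 3: f(k) = k*(k - 2)*(3*k + 2)/9.
So s_k = (B(k−1)f/C)·t_k = (k*(k - 2)*(3*k + 2)/(9*k**2 + k - 5))·t_k = k*(-3*k**2 + 4*k + 4).
Check: Δs_k = -9*k**2 - k + 5. ✓
s_(n+1) = -3*n**3 - 5*n**2 + 3*n + 5 and s_(2) = 0, so S(n) = -3*n**3 - 5*n**2 + 3*n + 5.

S(n) = - 3 n^{3} - 5 n^{2} + 3 n + 5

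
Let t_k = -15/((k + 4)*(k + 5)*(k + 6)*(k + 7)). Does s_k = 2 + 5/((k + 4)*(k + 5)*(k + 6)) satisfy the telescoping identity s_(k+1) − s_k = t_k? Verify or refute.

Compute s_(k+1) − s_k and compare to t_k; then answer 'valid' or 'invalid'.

s_(k+1) = 2 + 5/((k + 5)*(k + 6)*(k + 7))
s_(k+1) − s_k = -15/((k + 4)*(k + 5)*(k + 6)*(k + 7))
(s_(k+1) − s_k) − t_k = 0

Valid: the claim telescopes to t_k.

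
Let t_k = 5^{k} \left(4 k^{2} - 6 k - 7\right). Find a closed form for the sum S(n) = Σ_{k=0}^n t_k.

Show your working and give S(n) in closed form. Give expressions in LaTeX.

t_(k+1)/t_k = 5*(4*k**2 + 2*k - 9)/(4*k**2 - 6*k - 7).
Take A(k)=5, B(k)=1, C(k)=k**2 - 3*k/2 - 7/4.
Set up (5)·f(k+1) − (1)·f(k) − (k**2 - 3*k/2 - 7/4) = 0.
From deg A=0, deg B=0, deg C=2: d=2.
A polynomial solution: f(k) = (k**2 - 4*k + 2)/4.
Get s_k = R·t_k = 5**k*(k**2 - 4*k + 2) with R(k) = B(k−1)f(k)/C(k) = (k**2 - 4*k + 2)/(4*k**2 - 6*k - 7).
Verify: 5**k*(4*k**2 - 6*k - 7) matches t_k.
Evaluate: s_(n+1) = 5**(n + 1)*(n**2 - 2*n - 1); subtract s_(0) = 2 ⇒ S(n) = 5*5**n*n**2 - 10*5**n*n - 5*5**n - 2.

S(n) = 5 \cdot 5^{n} n^{2} - 10 \cdot 5^{n} n - 5 \cdot 5^{n} - 2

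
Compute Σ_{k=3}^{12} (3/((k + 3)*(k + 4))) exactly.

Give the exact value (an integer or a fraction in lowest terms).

Σ = 5/16

Ratio r(k) = (k + 3)/(k + 5).
Take A(k)=k + 3, B(k)=k + 5, C(k)=1.
Set up (k + 3)·f(k+1) − (k + 4)·f(k) − (1) = 0.
From deg A=1, deg B=1, deg C=0: d=1.
Match coefficients ⇒ f(k) = k/3.
Get s_k = R·t_k = k/(k + 3) with R(k) = B(k−1)f(k)/C(k) = k*(k + 4)/3.
s_(k+1) − s_k = 3/(k**2 + 7*k + 12) = t_k.
Sum = s_(13) − s_(3); s_(13) = 13/16, s_(3) = 1/2 ⇒ 5/16.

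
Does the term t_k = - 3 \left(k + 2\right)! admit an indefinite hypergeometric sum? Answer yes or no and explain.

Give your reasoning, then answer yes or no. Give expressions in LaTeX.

No — negative degree bound, so no certificate f.

Ratio r(k) = k + 3.
Gosper form: A/B · C(k+1)/C(k) with A=k + 3, B=1, C=1.
Solve (k + 3)·f(k+1) − (1)·f(k) = 1.
Degrees (1,0,0) ⇒ d ≤ -1.
deg f ≤ -1 is impossible — no certificate.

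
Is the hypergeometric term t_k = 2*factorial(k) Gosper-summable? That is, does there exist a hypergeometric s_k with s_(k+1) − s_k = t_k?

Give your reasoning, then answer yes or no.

No. Not Gosper-summable.

The ratio is k + 1.
A = k + 1, B = 1, C = 1.
Need (k + 1)·f(k+1) − (1)·f(k) = 1.
Bound: deg f ≤ -1.
d = -1 < 0 ⇒ no nonzero polynomial f; not summable.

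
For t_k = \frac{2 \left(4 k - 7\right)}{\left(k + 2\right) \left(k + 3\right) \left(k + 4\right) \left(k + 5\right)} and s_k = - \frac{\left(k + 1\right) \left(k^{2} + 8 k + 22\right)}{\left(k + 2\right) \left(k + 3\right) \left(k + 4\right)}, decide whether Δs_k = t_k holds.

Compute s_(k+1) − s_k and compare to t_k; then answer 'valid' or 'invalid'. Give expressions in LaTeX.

s_(k+1) = -(k + 2)*(8*k + (k + 1)**2 + 30)/((k + 3)*(k + 4)*(k + 5))
s_(k+1) − s_k = 2*(4*k - 7)/(k**4 + 14*k**3 + 71*k**2 + 154*k + 120)
(s_(k+1) − s_k) − t_k = 0

Valid: the claim telescopes to t_k.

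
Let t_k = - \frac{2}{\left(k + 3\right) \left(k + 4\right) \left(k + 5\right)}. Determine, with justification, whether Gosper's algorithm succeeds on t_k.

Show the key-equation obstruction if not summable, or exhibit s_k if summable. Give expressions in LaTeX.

Yes. s_k = \frac{k \left(- k - 7\right)}{12 \left(k + 3\right) \left(k + 4\right)}.

Compute t_(k+1)/t_k: get (k + 3)/(k + 6).
Gosper form: A/B · C(k+1)/C(k) with A=k + 3, B=k + 6, C=1.
f must satisfy (k + 3)·f(k+1) − (k + 5)·f(k) = 1.
Degrees (1,1,0) ⇒ d ≤ 2.
Coefficient equations give f(k) = k*(k + 7)/24.
Get s_k = R·t_k = k*(-k - 7)/(12*(k + 3)*(k + 4)) with R(k) = B(k−1)f(k)/C(k) = k*(k + 5)*(k + 7)/24.
Verify: -2/(k**3 + 12*k**2 + 47*k + 60) matches t_k.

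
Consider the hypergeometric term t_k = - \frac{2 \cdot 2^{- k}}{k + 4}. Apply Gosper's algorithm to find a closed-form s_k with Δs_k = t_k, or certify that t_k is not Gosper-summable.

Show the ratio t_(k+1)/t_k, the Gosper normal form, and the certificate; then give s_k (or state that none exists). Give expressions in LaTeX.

no hypergeometric antidifference exists

Ratio r(k) = (k + 4)/(2*(k + 5)).
Gosper form: A/B · C(k+1)/C(k) with A=k/2 + 2, B=k + 5, C=1.
Solve (k/2 + 2)·f(k+1) − (k + 4)·f(k) = 1.
deg f ≤ -1 (via 1,1,0).
Bound -1 < 0, so the key equation has no polynomial solution.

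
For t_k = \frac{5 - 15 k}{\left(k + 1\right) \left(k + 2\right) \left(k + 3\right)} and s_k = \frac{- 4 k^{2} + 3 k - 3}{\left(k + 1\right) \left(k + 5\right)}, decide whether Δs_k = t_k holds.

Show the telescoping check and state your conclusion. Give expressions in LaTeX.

s_(k+1) = (3*k - 4*(k + 1)**2)/((k + 2)*(k + 6))
s_(k+1) − s_k = (-27*k**2 - 61*k + 16)/(k**4 + 14*k**3 + 65*k**2 + 112*k + 60)
(s_(k+1) − s_k) − t_k = 6*(-2*k**3 + 3*k**2 + 38*k - 17)/(k**5 + 17*k**4 + 107*k**3 + 307*k**2 + 396*k + 180)

Invalid: residual \frac{6 \left(- 2 k^{3} + 3 k^{2} + 38 k - 17\right)}{k^{5} + 17 k^{4} + 107 k^{3} + 307 k^{2} + 396 k + 180} ≠ 0.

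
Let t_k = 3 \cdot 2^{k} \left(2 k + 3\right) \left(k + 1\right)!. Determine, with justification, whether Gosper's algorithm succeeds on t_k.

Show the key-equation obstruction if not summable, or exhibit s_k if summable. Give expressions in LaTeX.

Yes. s_k = 3 \cdot 2^{k} \left(k + 1\right)!.

Compute t_(k+1)/t_k: get 2*(k + 2)*(2*k + 5)/(2*k + 3).
A = 2*k + 4, B = 1, C = k + 3/2.
Key eq: (2*k + 4)·f(k+1) = (1)·f(k) + (k + 3/2).
Degrees (1,0,1) ⇒ d ≤ 0.
A polynomial solution: f(k) = 1/2.
Certificate R = B(k−1)f/C = 1/(2*k + 3) gives s_k = 3*2**k*factorial(k + 1).
Δs = 3*2**k*(2*k + 3)*factorial(k + 1), as required.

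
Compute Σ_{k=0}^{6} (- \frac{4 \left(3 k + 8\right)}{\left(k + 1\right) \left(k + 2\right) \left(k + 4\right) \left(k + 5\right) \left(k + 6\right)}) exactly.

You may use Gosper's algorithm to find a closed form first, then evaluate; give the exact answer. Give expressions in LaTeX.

Σ = -259/1320

Step 1: r(k) = (k + 1)*(k + 4)*(3*k + 11)/((k + 3)*(k + 7)*(3*k + 8)).
Take A(k)=k + 1, B(k)=k + 7, C(k)=k**2 + 17*k/3 + 8.
Need (k + 1)·f(k+1) − (k + 6)·f(k) = k**2 + 17*k/3 + 8.
deg f ≤ 5 (via 1,1,2).
Coefficient equations give f(k) = k*(k + 2)*(k + 3)*(k**2 + 10*k + 29)/60.
Then R = B(k−1)f/C = k*(k + 2)*(k + 6)*(k**2 + 10*k + 29)/(20*(3*k + 8)), so s_k = R(k)·t_k = k*(-k**2 - 10*k - 29)/(5*(k**3 + 10*k**2 + 29*k + 20)).
Check: Δs_k = 4*(-3*k - 8)/(k**5 + 18*k**4 + 121*k**3 + 372*k**2 + 508*k + 240). ✓
Sum = s_(7) − s_(0); s_(7) = -259/1320, s_(0) = 0 ⇒ -259/1320.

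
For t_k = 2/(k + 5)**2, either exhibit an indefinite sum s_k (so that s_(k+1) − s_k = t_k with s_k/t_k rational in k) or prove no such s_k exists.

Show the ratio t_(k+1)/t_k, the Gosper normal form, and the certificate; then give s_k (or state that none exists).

t_(k+1)/t_k = (k + 5)**2/(k + 6)**2.
A = k**2 + 10*k + 25, B = k**2 + 12*k + 36, C = 1.
Need (k**2 + 10*k + 25)·f(k+1) − (k**2 + 10*k + 25)·f(k) = 1.
Degrees (2,2,0) ⇒ d ≤ 0.
Put f(k) = c0: A·f(k+1) − B(k−1)·f(k) − C = -1; need -1 = 0 — inconsistent ⇒ no f, not summable.

no hypergeometric antidifference exists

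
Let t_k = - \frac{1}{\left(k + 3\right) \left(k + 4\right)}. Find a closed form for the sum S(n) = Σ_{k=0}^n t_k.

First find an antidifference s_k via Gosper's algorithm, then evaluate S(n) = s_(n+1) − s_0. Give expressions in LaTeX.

S(n) = \frac{- n - 1}{3 \left(n + 4\right)}

Ratio r(k) = (k + 3)/(k + 5).
Gosper form: A/B · C(k+1)/C(k) with A=k + 3, B=k + 5, C=1.
Set up (k + 3)·f(k+1) − (k + 4)·f(k) − (1) = 0.
From deg A=1, deg B=1, deg C=0: d=1.
Solve for f: f(k) = k/3 (degree 1 ≤ 1).
Certificate R = B(k−1)f/C = k*(k + 4)/3 gives s_k = -k/(3*k + 9).
Check: Δs_k = -1/(k**2 + 7*k + 12). ✓
s_(n+1) = (-n - 1)/(3*(n + 4)) and s_(0) = 0, so S(n) = (-n - 1)/(3*(n + 4)).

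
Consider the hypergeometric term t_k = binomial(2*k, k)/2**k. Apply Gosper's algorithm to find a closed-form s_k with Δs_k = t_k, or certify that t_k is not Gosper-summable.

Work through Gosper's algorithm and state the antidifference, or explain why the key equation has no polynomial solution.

Ratio r(k) = (2*k + 1)/(k + 1).
Factor: A=2*k + 1; B=k + 1; C=1.
Solve (2*k + 1)·f(k+1) − (k)·f(k) = 1.
Degrees (1,1,0) ⇒ d ≤ -1.
Negative degree bound (-1): no f exists, t_k not Gosper-summable.

none — t_k is not Gosper-summable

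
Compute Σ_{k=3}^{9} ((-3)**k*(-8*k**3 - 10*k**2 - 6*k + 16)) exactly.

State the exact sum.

Σ = 106052868

r(k) = 3*(-4*k**3 - 17*k**2 - 25*k - 4)/(4*k**3 + 5*k**2 + 3*k - 8) after simplifying.
Factor: A=-3; B=1; C=k**3 + 5*k**2/4 + 3*k/4 - 2.
Set up (-3)·f(k+1) − (1)·f(k) − (k**3 + 5*k**2/4 + 3*k/4 - 2) = 0.
Degrees (0,0,3) ⇒ d ≤ 3.
Solving with deg f ≤ 3: f(k) = -(k**3 - k**2 - 2)/4.
Certificate R = B(k−1)f/C = -(k**3 - k**2 - 2)/(4*k**3 + 5*k**2 + 3*k - 8) gives s_k = 2*(-3)**k*(k**3 - k**2 - 2).
Verify: (-3)**k*(-8*k**3 - 10*k**2 - 6*k + 16) matches t_k.
Evaluate s at k=10 and k=3: 106052004 and -864; difference 106052868.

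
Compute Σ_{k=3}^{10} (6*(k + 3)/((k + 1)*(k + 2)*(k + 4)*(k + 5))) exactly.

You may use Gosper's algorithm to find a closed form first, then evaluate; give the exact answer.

Σ = 19/210

Step 1: r(k) = (k + 1)*(k + 4)**2/((k + 3)**2*(k + 6)).
Gosper form: A/B · C(k+1)/C(k) with A=k + 1, B=k + 6, C=k**2 + 6*k + 9.
Set up (k + 1)·f(k+1) − (k + 5)·f(k) − (k**2 + 6*k + 9) = 0.
deg f ≤ 4 (via 1,1,2).
Solve for f: f(k) = k*(k + 2)*(k + 3)*(k + 5)/8 (degree 4 ≤ 4).
So s_k = (B(k−1)f/C)·t_k = (k*(k + 2)*(k + 5)**2/(8*(k + 3)))·t_k = 3*k*(k + 5)/(4*(k**2 + 5*k + 4)).
Δs = 6*(k + 3)/(k**4 + 12*k**3 + 49*k**2 + 78*k + 40), as required.
Sum = s_(11) − s_(3); s_(11) = 11/15, s_(3) = 9/14 ⇒ 19/210.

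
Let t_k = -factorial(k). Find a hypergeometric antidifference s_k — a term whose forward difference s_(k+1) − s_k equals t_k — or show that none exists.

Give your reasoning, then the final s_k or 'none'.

r(k) = k + 1 after simplifying.
Gosper form: A/B · C(k+1)/C(k) with A=k + 1, B=1, C=1.
Set up (k + 1)·f(k+1) − (1)·f(k) − (1) = 0.
From deg A=1, deg B=0, deg C=0: d=-1.
d = -1 < 0 ⇒ no nonzero polynomial f; not summable.

not Gosper-summable; s_k does not exist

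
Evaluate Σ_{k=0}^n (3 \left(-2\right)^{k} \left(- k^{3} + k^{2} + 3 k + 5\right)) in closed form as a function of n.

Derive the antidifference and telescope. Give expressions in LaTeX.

S(n) = - 2 \left(-2\right)^{n} n^{3} + 8 \left(-2\right)^{n} n + 12 \left(-2\right)^{n} + 3

t_(k+1)/t_k = 2*(-k**3 - 2*k**2 + 2*k + 8)/(k**3 - k**2 - 3*k - 5).
Gosper form: A/B · C(k+1)/C(k) with A=-2, B=1, C=k**3 - k**2 - 3*k - 5.
f must satisfy (-2)·f(k+1) − (1)·f(k) = k**3 - k**2 - 3*k - 5.
deg f ≤ 3 (via 0,0,3).
A polynomial solution: f(k) = -(k**3 - 3*k**2 - k - 3)/3.
Then R = B(k−1)f/C = -(k**3 - 3*k**2 - k - 3)/(3*(k**3 - k**2 - 3*k - 5)), so s_k = R(k)·t_k = (-2)**k*(k**3 - 3*k**2 - k - 3).
Check: Δs_k = 3*(-2)**k*(-k**3 + k**2 + 3*k + 5). ✓
s_(n+1) = (-2)**(n + 1)*(n**3 - 4*n - 6) and s_(0) = -3, so S(n) = -2*(-2)**n*n**3 + 8*(-2)**n*n + 12*(-2)**n + 3.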